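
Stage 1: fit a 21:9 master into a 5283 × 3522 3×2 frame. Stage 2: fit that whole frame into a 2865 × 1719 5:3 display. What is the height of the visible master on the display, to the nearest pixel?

1105 px

First fit — 21:9 into 5283×3522 spans the width: 5283.00 × 2264.14.
The 3×2 canvas is height-limited in 2865×1719, giving 2578.50 × 1719.00; scale factor 0.4881.
Applying the same ×0.4881: 2264.14 → 1105.07.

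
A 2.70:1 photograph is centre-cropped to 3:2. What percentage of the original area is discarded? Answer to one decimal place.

3:2 is narrower than 2.70:1, so the crop keeps the full height and trims the width.
Area ratio = (1.500)/(2.700) = 55.56%; the remaining 44.44% is cropped out.

44.4%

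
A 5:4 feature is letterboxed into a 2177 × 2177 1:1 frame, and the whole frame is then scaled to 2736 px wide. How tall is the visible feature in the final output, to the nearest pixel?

In the 2177×2177 frame the feature fills the width: height = 2177 × 4/5 ≈ 1741.60 px.
Scaling 2177 → 2736 is ×1.2568, so the height becomes 1741.60 × 1.2568 ≈ 2188.80 px.

2189 px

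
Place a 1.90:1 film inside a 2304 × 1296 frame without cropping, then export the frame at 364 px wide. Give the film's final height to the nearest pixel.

192 px

Fitted into 2304×1296, the film spans the width; its height is 2304 / 1.900 ≈ 1212.63 px.
The frame scales by 364/2304 = 0.1580; 1212.63 × 0.1580 ≈ 191.58 px.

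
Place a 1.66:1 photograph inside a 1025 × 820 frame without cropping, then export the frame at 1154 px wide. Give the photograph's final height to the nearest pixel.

Fitted into 1025×820, the photograph spans the width; its height is 1025 / 1.660 ≈ 617.47 px.
The frame scales by 1154/1025 = 1.1259; 617.47 × 1.1259 ≈ 695.18 px.

695 px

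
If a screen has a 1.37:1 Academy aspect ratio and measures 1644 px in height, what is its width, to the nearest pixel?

2252 px

Width = 1644 × 1.370 = 2252.28.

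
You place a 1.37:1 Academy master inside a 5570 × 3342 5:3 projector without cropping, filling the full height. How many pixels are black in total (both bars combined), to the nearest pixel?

3313459 pixels

That makes the image 4578.5400 px wide (3342 × 1.370).
Black = 5570 − 4578.5400 = 991.4600 px.
Across the 3342-px span: 991.4600 × 3342 ≈ 3313459 px.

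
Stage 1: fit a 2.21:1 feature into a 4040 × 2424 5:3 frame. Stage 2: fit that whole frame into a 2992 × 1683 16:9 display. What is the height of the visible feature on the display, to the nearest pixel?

Inside the 4040×2424 canvas the feature is width-limited at 4040.00 × 1828.05.
The 5:3 canvas is height-limited in 2992×1683, giving 2805.00 × 1683.00; scale factor 0.6943.
So the feature's height is 1828.05 × 0.6943 ≈ 1269.23.

1269 px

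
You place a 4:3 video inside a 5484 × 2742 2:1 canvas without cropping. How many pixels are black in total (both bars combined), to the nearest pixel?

4:3 is narrower than 2:1, so it spans the full height.
Content width = 2742 × 4/3 ≈ 3656.0000 px.
5484 − 3656.0000 = 1828.0000 px of bars.
Across the 2742-px span: 1828.0000 × 2742 ≈ 5012376 px.

5012376 pixels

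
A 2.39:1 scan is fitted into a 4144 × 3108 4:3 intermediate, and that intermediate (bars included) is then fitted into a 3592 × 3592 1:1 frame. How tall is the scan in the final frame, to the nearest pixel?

First fit — 2.39:1 into 4144×3108 spans the width: 4144.00 × 1733.89.
4:3 in 3592×3592: fills the width, so the intermediate becomes 3592.00 × 2694.00 — a scale of ×0.8668.
So the scan's height is 1733.89 × 0.8668 ≈ 1502.93.

1503 px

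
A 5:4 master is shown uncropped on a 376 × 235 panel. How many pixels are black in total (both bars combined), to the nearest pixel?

5:4 is narrower than 16×10, so it spans the full height.
Content width = 235 × 5/4 ≈ 293.7500 px.
376 − 293.7500 = 82.2500 px of bars.
Bar area = 82.2500 × 235 ≈ 19329 px.

19329 pixels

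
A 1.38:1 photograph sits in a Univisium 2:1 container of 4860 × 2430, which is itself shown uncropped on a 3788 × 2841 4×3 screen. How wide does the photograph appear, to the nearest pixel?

2614 px

1.38:1 in 4860×2430: fills the height, so the photograph is 3353.40 × 2430.00.
Univisium 2:1 in 3788×2841: fills the width, so the intermediate becomes 3788.00 × 1894.00 — a scale of ×0.7794.
Applying the same ×0.7794: 3353.40 → 2613.72.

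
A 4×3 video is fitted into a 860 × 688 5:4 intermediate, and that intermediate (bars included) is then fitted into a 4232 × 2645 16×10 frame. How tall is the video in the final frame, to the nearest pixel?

4×3 in 860×688: fills the width, so the video is 860.00 × 645.00.
The 5:4 canvas is height-limited in 4232×2645, giving 3306.25 × 2645.00; scale factor 3.8445.
Applying the same ×3.8445: 645.00 → 2479.69.

2480 px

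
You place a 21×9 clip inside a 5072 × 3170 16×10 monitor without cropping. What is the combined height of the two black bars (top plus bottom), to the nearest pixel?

21×9 (2.333) > 16×10 (1.600), so the clip fills the width.
Content height = 5072 × 9/21 ≈ 2173.71 px.
Black = 3170 − 2173.71 = 996.29 px.

996 px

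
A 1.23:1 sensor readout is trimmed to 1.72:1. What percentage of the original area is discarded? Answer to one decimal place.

Going from 1.23:1 to 1.72:1 means cutting height while keeping width.
Fraction kept = (1.230)/(1.720) ≈ 71.51%, so 28.49% is lost.

28.5%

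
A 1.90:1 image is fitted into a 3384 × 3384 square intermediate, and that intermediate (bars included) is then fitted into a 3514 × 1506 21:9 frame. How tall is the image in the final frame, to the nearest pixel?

1.90:1 in 3384×3384: fills the width, so the image is 3384.00 × 1781.05.
The square canvas is height-limited in 3514×1506, giving 1506.00 × 1506.00; scale factor 0.4450.
Applying the same ×0.4450: 1781.05 → 792.63.

793 px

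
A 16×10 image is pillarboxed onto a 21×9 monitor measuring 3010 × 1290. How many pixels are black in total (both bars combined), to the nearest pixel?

Since 1.600 < 2.333, the image is height-limited.
That makes the image 2064.0000 px wide (1290 × 16/10).
Leftover width: 3010 − 2064.0000 = 946.0000 px.
Bar area = 946.0000 × 1290 ≈ 1220340 px.

1220340 pixels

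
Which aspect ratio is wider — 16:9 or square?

16:9 = 1.778 and square = 1; 1.778 > 1.

16:9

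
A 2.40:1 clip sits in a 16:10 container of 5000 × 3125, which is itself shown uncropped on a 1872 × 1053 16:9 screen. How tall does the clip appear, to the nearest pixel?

Inside the 5000×3125 canvas the clip is width-limited at 5000.00 × 2083.33.
The 16:10 canvas is height-limited in 1872×1053, giving 1684.80 × 1053.00; scale factor 0.3370.
The clip scales with it: height 2083.33 × 0.3370 ≈ 702.00.

702 px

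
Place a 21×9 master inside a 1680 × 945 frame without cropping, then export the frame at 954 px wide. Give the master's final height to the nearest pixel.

409 px

Fitted into 1680×945, the master spans the width; its height is 1680 × 9/21 ≈ 720.00 px.
Resizing to 954 px wide multiplies everything by 0.5679: 720.00 → 408.86 px.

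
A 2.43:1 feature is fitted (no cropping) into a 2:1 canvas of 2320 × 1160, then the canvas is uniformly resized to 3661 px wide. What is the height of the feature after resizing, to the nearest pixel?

Fitted into 2320×1160, the feature spans the width; its height is 2320 / 2.430 ≈ 954.73 px.
The frame scales by 3661/2320 = 1.5780; 954.73 × 1.5780 ≈ 1506.58 px.

1507 px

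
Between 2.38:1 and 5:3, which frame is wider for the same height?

2.38 and 5:3 = 1.667; 2.38 > 1.667.

2.38:1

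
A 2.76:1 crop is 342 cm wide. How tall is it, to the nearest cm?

124 cm

At 2.76:1, 342 / 2.760 ≈ 123.91.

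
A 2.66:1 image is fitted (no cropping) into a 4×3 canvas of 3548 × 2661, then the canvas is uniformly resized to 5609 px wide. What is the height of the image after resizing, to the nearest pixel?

In the 3548×2661 frame the image fills the width: height = 3548 / 2.660 ≈ 1333.83 px.
The frame scales by 5609/3548 = 1.5809; 1333.83 × 1.5809 ≈ 2108.65 px.

2109 px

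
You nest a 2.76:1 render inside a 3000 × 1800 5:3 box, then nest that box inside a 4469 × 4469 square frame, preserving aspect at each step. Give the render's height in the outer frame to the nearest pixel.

1619 px

2.76:1 in 3000×1800: fills the width, so the render is 3000.00 × 1086.96.
The 5:3 canvas is width-limited in 4469×4469, giving 4469.00 × 2681.40; scale factor 1.4897.
So the render's height is 1086.96 × 1.4897 ≈ 1619.20.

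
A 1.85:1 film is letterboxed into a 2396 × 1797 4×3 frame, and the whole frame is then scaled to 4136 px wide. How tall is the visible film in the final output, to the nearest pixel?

2236 px

At 2396×1797 the film is width-limited, so height = 2396 / 1.850 ≈ 1295.14 px.
Resizing to 4136 px wide multiplies everything by 1.7262: 1295.14 → 2235.68 px.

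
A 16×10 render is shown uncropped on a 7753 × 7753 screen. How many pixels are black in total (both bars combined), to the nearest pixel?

22540878 pixels

Since 1.600 > 1.000, the render is width-limited.
The render is 7753 × 10/16 ≈ 4845.6250 px tall.
Black = 7753 − 4845.6250 = 2907.3750 px.
Across the 7753-px span: 2907.3750 × 7753 ≈ 22540878 px.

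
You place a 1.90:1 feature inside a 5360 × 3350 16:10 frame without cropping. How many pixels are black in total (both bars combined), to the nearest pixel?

2835158 pixels

1.90:1 is wider than 16:10, so it spans the full width.
The feature is 5360 / 1.900 ≈ 2821.0526 px tall.
Leftover height: 3350 − 2821.0526 = 528.9474 px.
That's 528.9474 × 5360 ≈ 2835158 black pixels.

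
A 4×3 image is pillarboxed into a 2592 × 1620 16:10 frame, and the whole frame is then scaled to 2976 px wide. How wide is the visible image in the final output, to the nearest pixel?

At 2592×1620 the image is height-limited, so width = 1620 × 4/3 ≈ 2160.00 px.
Scaling 2592 → 2976 is ×1.1481, so the width becomes 2160.00 × 1.1481 ≈ 2480.00 px.

2480 px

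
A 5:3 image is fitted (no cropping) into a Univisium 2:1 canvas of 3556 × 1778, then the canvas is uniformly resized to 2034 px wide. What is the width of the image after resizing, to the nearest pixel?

1695 px

Fitted into 3556×1778, the image spans the height; its width is 1778 × 5/3 ≈ 2963.33 px.
Resizing to 2034 px wide multiplies everything by 0.5720: 2963.33 → 1695.00 px.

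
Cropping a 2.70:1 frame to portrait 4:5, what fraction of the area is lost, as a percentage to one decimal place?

Going from 2.70:1 to portrait 4:5 means cutting width while keeping height.
(0.800)/(2.700) ≈ 0.296 of the area survives, leaving 70.37% discarded.

70.4%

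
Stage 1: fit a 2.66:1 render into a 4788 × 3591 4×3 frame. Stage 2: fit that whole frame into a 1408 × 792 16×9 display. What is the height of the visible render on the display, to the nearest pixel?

397 px

2.66:1 in 4788×3591: fills the width, so the render is 4788.00 × 1800.00.
4×3 in 1408×792: fills the height, so the intermediate becomes 1056.00 × 792.00 — a scale of ×0.2206.
So the render's height is 1800.00 × 0.2206 ≈ 396.99.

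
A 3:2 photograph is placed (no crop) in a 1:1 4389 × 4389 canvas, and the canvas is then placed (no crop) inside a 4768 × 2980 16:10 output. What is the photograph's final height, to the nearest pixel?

3:2 in 4389×4389: fills the width, so the photograph is 4389.00 × 2926.00.
1:1 in 4768×2980: fills the height, so the intermediate becomes 2980.00 × 2980.00 — a scale of ×0.6790.
The photograph scales with it: height 2926.00 × 0.6790 ≈ 1986.67.

1987 px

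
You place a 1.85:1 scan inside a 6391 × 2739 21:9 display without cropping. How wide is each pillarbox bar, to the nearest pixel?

1.85:1 is narrower than 21:9, so it spans the full height.
That makes the image 5067.15 px wide (2739 × 1.850).
Black = 6391 − 5067.15 = 1323.85 px, or 661.92 per bar.

662 px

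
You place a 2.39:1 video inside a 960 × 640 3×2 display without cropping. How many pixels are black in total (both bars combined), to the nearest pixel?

2.39:1 is wider than 3×2, so it spans the full width.
The video is 960 / 2.390 ≈ 401.6736 px tall.
640 − 401.6736 = 238.3264 px of bars.
Bar area = 238.3264 × 960 ≈ 228793 px.

228793 pixels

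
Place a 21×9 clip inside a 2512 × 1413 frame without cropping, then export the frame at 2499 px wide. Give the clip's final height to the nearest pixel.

1071 px

Fitted into 2512×1413, the clip spans the width; its height is 2512 × 9/21 ≈ 1076.57 px.
The frame scales by 2499/2512 = 0.9948; 1076.57 × 0.9948 ≈ 1071.00 px.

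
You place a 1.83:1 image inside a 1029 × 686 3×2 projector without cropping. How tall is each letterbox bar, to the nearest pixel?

1.83:1 (1.830) > 3×2 (1.500), so the image fills the width.
The image is 1029 / 1.830 ≈ 562.30 px tall.
Leftover height: 686 − 562.30 = 123.70 px → 61.85 each side.

62 px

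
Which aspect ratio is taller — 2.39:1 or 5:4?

2.39 and 5:4 = 1.25; 2.39 > 1.25. The smaller width-to-height ratio is the taller frame.

5:4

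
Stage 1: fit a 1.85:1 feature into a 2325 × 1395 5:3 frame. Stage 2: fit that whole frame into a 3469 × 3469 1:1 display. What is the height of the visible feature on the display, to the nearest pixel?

1875 px

Inside the 2325×1395 canvas the feature is width-limited at 2325.00 × 1256.76.
5:3 in 3469×3469: fills the width, so the intermediate becomes 3469.00 × 2081.40 — a scale of ×1.4920.
So the feature's height is 1256.76 × 1.4920 ≈ 1875.14.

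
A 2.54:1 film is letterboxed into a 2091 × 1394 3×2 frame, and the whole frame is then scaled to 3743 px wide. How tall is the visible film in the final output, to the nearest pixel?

1474 px

In the 2091×1394 frame the film fills the width: height = 2091 / 2.540 ≈ 823.23 px.
Resizing to 3743 px wide multiplies everything by 1.7901: 823.23 → 1473.62 px.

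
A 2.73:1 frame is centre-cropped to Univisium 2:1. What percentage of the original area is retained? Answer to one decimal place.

73.3%

The height stays; only width is cut (since Univisium 2:1 is narrower than 2.73:1).
Area ratio = (2.000)/(2.730) = 73.26% retained.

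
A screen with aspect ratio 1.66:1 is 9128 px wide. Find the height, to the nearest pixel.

9128 / 1.660 = 5498.80.

5499 px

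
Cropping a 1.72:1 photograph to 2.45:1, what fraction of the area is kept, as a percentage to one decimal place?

70.2%

Going from 1.72:1 to 2.45:1 means cutting height while keeping width.
(1.720)/(2.450) ≈ 0.702 of the area survives.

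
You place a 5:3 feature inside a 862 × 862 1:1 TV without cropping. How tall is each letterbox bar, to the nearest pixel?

Since 1.667 > 1.000, the feature is width-limited.
Content height = 862 × 3/5 ≈ 517.20 px.
Leftover height: 862 − 517.20 = 344.80 px → 172.40 each side.

172 px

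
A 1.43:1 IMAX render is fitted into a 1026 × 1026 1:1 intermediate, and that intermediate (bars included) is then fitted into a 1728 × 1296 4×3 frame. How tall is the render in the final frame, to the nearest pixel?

906 px

First fit — 1.43:1 IMAX into 1026×1026 spans the width: 1026.00 × 717.48.
Second fit — the 1:1 canvas into 1728×1296 spans the height: 1296.00 × 1296.00 (×1.2632 from 1026×1026).
So the render's height is 717.48 × 1.2632 ≈ 906.29.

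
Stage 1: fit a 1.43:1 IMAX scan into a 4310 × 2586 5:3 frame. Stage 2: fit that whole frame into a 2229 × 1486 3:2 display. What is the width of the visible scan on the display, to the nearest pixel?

1912 px

1.43:1 IMAX in 4310×2586: fills the height, so the scan is 3697.98 × 2586.00.
5:3 in 2229×1486: fills the width, so the intermediate becomes 2229.00 × 1337.40 — a scale of ×0.5172.
So the scan's width is 3697.98 × 0.5172 ≈ 1912.48.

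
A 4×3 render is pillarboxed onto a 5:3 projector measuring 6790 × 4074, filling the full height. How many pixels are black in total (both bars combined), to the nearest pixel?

5532492 pixels

The render is 4074 × 4/3 ≈ 5432.0000 px wide.
Leftover width: 6790 − 5432.0000 = 1358.0000 px.
Across the 4074-px span: 1358.0000 × 4074 ≈ 5532492 px.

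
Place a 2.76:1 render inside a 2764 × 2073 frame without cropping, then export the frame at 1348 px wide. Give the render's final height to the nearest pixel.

488 px

In the 2764×2073 frame the render fills the width: height = 2764 / 2.760 ≈ 1001.45 px.
Resizing to 1348 px wide multiplies everything by 0.4877: 1001.45 → 488.41 px.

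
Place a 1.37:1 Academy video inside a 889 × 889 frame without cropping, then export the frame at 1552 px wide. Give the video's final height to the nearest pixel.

1133 px

In the 889×889 frame the video fills the width: height = 889 / 1.370 ≈ 648.91 px.
The frame scales by 1552/889 = 1.7458; 648.91 × 1.7458 ≈ 1132.85 px.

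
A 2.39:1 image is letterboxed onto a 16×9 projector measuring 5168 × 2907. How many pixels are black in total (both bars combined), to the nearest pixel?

3848387 pixels

2.39:1 is wider than 16×9, so it spans the full width.
That makes the image 2162.3431 px tall (5168 / 2.390).
2907 − 2162.3431 = 744.6569 px of bars.
Across the 5168-px span: 744.6569 × 5168 ≈ 3848387 px.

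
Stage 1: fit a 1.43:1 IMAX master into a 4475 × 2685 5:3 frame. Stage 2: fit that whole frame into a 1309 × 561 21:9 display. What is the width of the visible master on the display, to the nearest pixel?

Inside the 4475×2685 canvas the master is height-limited at 3839.55 × 2685.00.
The 5:3 canvas is height-limited in 1309×561, giving 935.00 × 561.00; scale factor 0.2089.
So the master's width is 3839.55 × 0.2089 ≈ 802.23.

802 px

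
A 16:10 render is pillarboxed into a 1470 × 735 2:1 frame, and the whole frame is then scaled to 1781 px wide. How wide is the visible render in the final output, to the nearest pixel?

1425 px

Fitted into 1470×735, the render spans the height; its width is 735 × 16/10 ≈ 1176.00 px.
The frame scales by 1781/1470 = 1.2116; 1176.00 × 1.2116 ≈ 1424.80 px.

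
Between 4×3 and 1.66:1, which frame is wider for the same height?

1.66:1

4×3 = 1.333 and 1.66; 1.66 > 1.333.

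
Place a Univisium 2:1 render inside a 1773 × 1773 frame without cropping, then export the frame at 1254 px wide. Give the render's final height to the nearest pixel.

At 1773×1773 the render is width-limited, so height = 1773 × 1/2 ≈ 886.50 px.
Resizing to 1254 px wide multiplies everything by 0.7073: 886.50 → 627.00 px.

627 px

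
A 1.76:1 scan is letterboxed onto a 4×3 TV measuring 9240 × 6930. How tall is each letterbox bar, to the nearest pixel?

840 px

Since 1.760 > 1.333, the scan is width-limited.
That makes the image 5250.00 px tall (9240 / 1.760).
Black = 6930 − 5250.00 = 1680.00 px, or 840.00 per bar.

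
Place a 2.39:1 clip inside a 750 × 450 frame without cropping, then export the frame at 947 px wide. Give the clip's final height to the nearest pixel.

Fitted into 750×450, the clip spans the width; its height is 750 / 2.390 ≈ 313.81 px.
Resizing to 947 px wide multiplies everything by 1.2627: 313.81 → 396.23 px.

396 px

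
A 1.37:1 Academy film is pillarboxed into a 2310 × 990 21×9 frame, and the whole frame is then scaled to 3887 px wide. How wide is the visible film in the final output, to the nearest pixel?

2282 px

In the 2310×990 frame the film fills the height: width = 990 × 1.370 ≈ 1356.30 px.
Resizing to 3887 px wide multiplies everything by 1.6827: 1356.30 → 2282.22 px.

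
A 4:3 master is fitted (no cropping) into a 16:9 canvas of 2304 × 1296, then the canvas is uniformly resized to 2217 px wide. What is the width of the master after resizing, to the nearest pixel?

At 2304×1296 the master is height-limited, so width = 1296 × 4/3 ≈ 1728.00 px.
Resizing to 2217 px wide multiplies everything by 0.9622: 1728.00 → 1662.75 px.

1663 px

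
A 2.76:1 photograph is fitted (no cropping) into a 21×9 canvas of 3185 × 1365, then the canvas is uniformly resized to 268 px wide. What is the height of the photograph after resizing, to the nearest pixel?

97 px

Fitted into 3185×1365, the photograph spans the width; its height is 3185 / 2.760 ≈ 1153.99 px.
The frame scales by 268/3185 = 0.0841; 1153.99 × 0.0841 ≈ 97.10 px.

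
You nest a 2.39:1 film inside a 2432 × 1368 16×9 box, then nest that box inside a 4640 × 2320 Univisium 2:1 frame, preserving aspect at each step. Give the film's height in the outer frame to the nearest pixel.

First fit — 2.39:1 into 2432×1368 spans the width: 2432.00 × 1017.57.
Second fit — the 16×9 canvas into 4640×2320 spans the height: 4124.44 × 2320.00 (×1.6959 from 2432×1368).
The film scales with it: height 1017.57 × 1.6959 ≈ 1725.71.

1726 px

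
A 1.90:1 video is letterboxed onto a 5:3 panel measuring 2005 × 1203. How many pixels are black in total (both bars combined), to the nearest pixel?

1.90:1 is wider than 5:3, so it spans the full width.
The video is 2005 / 1.900 ≈ 1055.2632 px tall.
Black = 1203 − 1055.2632 = 147.7368 px.
Bar area = 147.7368 × 2005 ≈ 296212 px.

296212 pixels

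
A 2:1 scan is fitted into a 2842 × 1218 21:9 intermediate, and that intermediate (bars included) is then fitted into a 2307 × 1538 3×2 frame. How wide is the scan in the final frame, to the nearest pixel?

1977 px

First fit — 2:1 into 2842×1218 spans the height: 2436.00 × 1218.00.
Second fit — the 21:9 canvas into 2307×1538 spans the width: 2307.00 × 988.71 (×0.8118 from 2842×1218).
The scan scales with it: width 2436.00 × 0.8118 ≈ 1977.43.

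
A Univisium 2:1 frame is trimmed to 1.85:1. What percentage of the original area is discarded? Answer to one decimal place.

7.5%

1.85:1 is narrower than Univisium 2:1, so the crop keeps the full height and trims the width.
(1.850)/(2.000) ≈ 0.925 of the area survives, leaving 7.50% discarded.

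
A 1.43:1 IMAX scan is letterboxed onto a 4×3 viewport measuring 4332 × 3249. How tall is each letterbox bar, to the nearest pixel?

1.43:1 IMAX is wider than 4×3, so it spans the full width.
The scan is 4332 / 1.430 ≈ 3029.37 px tall.
Black = 3249 − 3029.37 = 219.63 px, or 109.81 per bar.

110 px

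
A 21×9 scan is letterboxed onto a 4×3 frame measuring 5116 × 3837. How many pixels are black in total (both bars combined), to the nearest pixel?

21×9 (2.333) > 4×3 (1.333), so the scan fills the width.
Content height = 5116 × 9/21 ≈ 2192.5714 px.
Black = 3837 − 2192.5714 = 1644.4286 px.
Bar area = 1644.4286 × 5116 ≈ 8412897 px.

8412897 pixels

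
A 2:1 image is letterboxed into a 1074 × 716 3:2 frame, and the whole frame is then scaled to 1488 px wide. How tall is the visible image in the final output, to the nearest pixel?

Fitted into 1074×716, the image spans the width; its height is 1074 × 1/2 ≈ 537.00 px.
Scaling 1074 → 1488 is ×1.3855, so the height becomes 537.00 × 1.3855 ≈ 744.00 px.

744 px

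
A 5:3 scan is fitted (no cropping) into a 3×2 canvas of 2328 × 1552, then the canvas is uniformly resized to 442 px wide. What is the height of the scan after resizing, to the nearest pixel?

At 2328×1552 the scan is width-limited, so height = 2328 × 3/5 ≈ 1396.80 px.
Resizing to 442 px wide multiplies everything by 0.1899: 1396.80 → 265.20 px.

265 px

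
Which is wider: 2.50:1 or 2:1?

2.5 and 2; 2.5 > 2.

2.50:1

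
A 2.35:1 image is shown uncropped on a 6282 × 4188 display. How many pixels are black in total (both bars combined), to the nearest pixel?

2.35:1 (2.350) > 3×2 (1.500), so the image fills the width.
That makes the image 2673.1915 px tall (6282 / 2.350).
4188 − 2673.1915 = 1514.8085 px of bars.
That's 1514.8085 × 6282 ≈ 9516027 black pixels.

9516027 pixels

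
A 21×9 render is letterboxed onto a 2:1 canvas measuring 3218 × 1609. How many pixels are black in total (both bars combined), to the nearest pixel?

Since 2.333 > 2.000, the render is width-limited.
Content height = 3218 × 9/21 ≈ 1379.1429 px.
Leftover height: 1609 − 1379.1429 = 229.8571 px.
Across the 3218-px span: 229.8571 × 3218 ≈ 739680 px.

739680 pixels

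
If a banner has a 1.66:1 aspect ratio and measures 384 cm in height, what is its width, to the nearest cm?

Width = 384 × 1.660 = 637.44.

637 cm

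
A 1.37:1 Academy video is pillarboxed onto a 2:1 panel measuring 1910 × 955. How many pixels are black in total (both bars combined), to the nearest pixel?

1.37:1 Academy is narrower than 2:1, so it spans the full height.
Content width = 955 × 1.370 ≈ 1308.3500 px.
Leftover width: 1910 − 1308.3500 = 601.6500 px.
That's 601.6500 × 955 ≈ 574576 black pixels.

574576 pixels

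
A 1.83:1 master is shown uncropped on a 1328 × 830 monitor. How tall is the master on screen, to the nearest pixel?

726 px

1.83:1 (1.830) > 16:10 (1.600), so the master fills the width.
That makes the image 725.68 px tall (1328 / 1.830).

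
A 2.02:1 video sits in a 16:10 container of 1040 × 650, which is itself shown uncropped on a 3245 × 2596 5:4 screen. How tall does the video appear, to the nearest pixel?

1606 px

Inside the 1040×650 canvas the video is width-limited at 1040.00 × 514.85.
The 16:10 canvas is width-limited in 3245×2596, giving 3245.00 × 2028.12; scale factor 3.1202.
So the video's height is 514.85 × 3.1202 ≈ 1606.44.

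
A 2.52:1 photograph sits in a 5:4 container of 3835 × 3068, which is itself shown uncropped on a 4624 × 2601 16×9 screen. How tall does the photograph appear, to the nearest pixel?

1290 px

First fit — 2.52:1 into 3835×3068 spans the width: 3835.00 × 1521.83.
5:4 in 4624×2601: fills the height, so the intermediate becomes 3251.25 × 2601.00 — a scale of ×0.8478.
So the photograph's height is 1521.83 × 0.8478 ≈ 1290.18.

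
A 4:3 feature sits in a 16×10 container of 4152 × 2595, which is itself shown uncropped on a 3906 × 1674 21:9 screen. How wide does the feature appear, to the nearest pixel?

2232 px

First fit — 4:3 into 4152×2595 spans the height: 3460.00 × 2595.00.
The 16×10 canvas is height-limited in 3906×1674, giving 2678.40 × 1674.00; scale factor 0.6451.
So the feature's width is 3460.00 × 0.6451 ≈ 2232.00.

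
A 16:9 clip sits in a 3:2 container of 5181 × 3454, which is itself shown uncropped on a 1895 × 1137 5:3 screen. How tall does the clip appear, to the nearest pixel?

959 px

Inside the 5181×3454 canvas the clip is width-limited at 5181.00 × 2914.31.
3:2 in 1895×1137: fills the height, so the intermediate becomes 1705.50 × 1137.00 — a scale of ×0.3292.
The clip scales with it: height 2914.31 × 0.3292 ≈ 959.34.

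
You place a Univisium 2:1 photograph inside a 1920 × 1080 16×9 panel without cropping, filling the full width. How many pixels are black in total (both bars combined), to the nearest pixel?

That makes the image 960.0000 px tall (1920 × 1/2).
1080 − 960.0000 = 120.0000 px of bars.
That's 120.0000 × 1920 ≈ 230400 black pixels.

230400 pixels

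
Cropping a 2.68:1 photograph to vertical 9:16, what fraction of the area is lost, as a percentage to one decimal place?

Going from 2.68:1 to vertical 9:16 means cutting width while keeping height.
(0.562)/(2.680) ≈ 0.210 of the area survives, leaving 79.01% discarded.

79.0%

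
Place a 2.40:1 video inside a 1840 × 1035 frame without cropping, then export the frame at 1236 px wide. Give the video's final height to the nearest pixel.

515 px

At 1840×1035 the video is width-limited, so height = 1840 / 2.400 ≈ 766.67 px.
Scaling 1840 → 1236 is ×0.6717, so the height becomes 766.67 × 0.6717 ≈ 515.00 px.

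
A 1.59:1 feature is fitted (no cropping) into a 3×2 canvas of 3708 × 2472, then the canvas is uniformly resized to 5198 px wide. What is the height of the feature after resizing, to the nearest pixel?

In the 3708×2472 frame the feature fills the width: height = 3708 / 1.590 ≈ 2332.08 px.
Resizing to 5198 px wide multiplies everything by 1.4018: 2332.08 → 3269.18 px.

3269 px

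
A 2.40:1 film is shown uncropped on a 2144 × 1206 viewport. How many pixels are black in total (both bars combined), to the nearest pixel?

670357 pixels

Since 2.400 > 1.778, the film is width-limited.
Content height = 2144 / 2.400 ≈ 893.3333 px.
1206 − 893.3333 = 312.6667 px of bars.
Bar area = 312.6667 × 2144 ≈ 670357 px.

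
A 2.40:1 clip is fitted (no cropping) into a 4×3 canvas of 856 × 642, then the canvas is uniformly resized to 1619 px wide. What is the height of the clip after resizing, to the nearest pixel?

675 px

Fitted into 856×642, the clip spans the width; its height is 856 / 2.400 ≈ 356.67 px.
Scaling 856 → 1619 is ×1.8914, so the height becomes 356.67 × 1.8914 ≈ 674.58 px.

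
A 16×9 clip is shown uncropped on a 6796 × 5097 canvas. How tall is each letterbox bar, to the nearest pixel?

637 px

Since 1.778 > 1.333, the clip is width-limited.
Content height = 6796 × 9/16 ≈ 3822.75 px.
5097 − 3822.75 = 1274.25 px of bars (637.12 each).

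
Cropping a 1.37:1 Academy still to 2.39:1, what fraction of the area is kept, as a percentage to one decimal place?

57.3%

2.39:1 is wider than 1.37:1 Academy, so the crop keeps the full width and trims the height.
(1.370)/(2.390) ≈ 0.573 of the area survives.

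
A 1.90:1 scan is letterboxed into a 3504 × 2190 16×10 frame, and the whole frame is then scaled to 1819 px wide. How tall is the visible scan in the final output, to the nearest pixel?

Fitted into 3504×2190, the scan spans the width; its height is 3504 / 1.900 ≈ 1844.21 px.
The frame scales by 1819/3504 = 0.5191; 1844.21 × 0.5191 ≈ 957.37 px.

957 px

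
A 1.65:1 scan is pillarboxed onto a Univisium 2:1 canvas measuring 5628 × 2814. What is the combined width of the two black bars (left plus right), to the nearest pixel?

Since 1.650 < 2.000, the scan is height-limited.
Content width = 2814 × 1.650 ≈ 4643.10 px.
5628 − 4643.10 = 984.90 px of bars.

985 px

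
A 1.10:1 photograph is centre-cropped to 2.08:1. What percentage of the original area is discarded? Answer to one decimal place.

47.1%

Going from 1.10:1 to 2.08:1 means cutting height while keeping width.
Fraction kept = (1.100)/(2.080) ≈ 52.88%, so 47.12% is lost.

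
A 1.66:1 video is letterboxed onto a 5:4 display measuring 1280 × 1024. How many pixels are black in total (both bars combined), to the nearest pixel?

323732 pixels

1.66:1 (1.660) > 5:4 (1.250), so the video fills the width.
Content height = 1280 / 1.660 ≈ 771.0843 px.
Black = 1024 − 771.0843 = 252.9157 px.
Across the 1280-px span: 252.9157 × 1280 ≈ 323732 px.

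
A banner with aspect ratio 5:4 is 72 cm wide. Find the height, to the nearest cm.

Height = 72 × 4/5 = 57.60.

58 cm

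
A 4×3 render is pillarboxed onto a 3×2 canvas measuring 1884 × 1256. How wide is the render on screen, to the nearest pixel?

Since 1.333 < 1.500, the render is height-limited.
That makes the image 1674.67 px wide (1256 × 4/3).

1675 px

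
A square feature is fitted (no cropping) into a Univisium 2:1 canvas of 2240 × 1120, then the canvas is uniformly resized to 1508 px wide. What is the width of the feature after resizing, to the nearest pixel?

At 2240×1120 the feature is height-limited, so width = 1120 × 1/1 ≈ 1120.00 px.
The frame scales by 1508/2240 = 0.6732; 1120.00 × 0.6732 ≈ 754.00 px.

754 px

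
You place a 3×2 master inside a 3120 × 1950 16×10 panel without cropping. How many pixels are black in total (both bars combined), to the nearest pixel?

3×2 (1.500) < 16×10 (1.600), so the master fills the height.
That makes the image 2925.0000 px wide (1950 × 3/2).
Black = 3120 − 2925.0000 = 195.0000 px.
Across the 1950-px span: 195.0000 × 1950 ≈ 380250 px.

380250 pixels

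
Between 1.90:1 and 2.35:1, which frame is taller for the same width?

1.90:1

1.9 and 2.35; 2.35 > 1.9. The smaller width-to-height ratio is the taller frame.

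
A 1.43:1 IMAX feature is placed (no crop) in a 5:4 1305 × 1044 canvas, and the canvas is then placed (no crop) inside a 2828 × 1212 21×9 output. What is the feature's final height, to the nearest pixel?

1059 px

Inside the 1305×1044 canvas the feature is width-limited at 1305.00 × 912.59.
5:4 in 2828×1212: fills the height, so the intermediate becomes 1515.00 × 1212.00 — a scale of ×1.1609.
Applying the same ×1.1609: 912.59 → 1059.44.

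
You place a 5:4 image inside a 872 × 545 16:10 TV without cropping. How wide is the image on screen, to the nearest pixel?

681 px

5:4 is narrower than 16:10, so it spans the full height.
The image is 545 × 5/4 ≈ 681.25 px wide.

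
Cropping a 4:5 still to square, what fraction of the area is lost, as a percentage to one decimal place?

20.0%

Going from 4:5 to square means cutting height while keeping width.
(0.800)/(1.000) ≈ 0.800 of the area survives, leaving 20.00% discarded.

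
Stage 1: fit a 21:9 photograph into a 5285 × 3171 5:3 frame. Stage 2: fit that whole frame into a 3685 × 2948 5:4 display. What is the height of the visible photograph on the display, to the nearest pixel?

1579 px

21:9 in 5285×3171: fills the width, so the photograph is 5285.00 × 2265.00.
5:3 in 3685×2948: fills the width, so the intermediate becomes 3685.00 × 2211.00 — a scale of ×0.6973.
Applying the same ×0.6973: 2265.00 → 1579.29.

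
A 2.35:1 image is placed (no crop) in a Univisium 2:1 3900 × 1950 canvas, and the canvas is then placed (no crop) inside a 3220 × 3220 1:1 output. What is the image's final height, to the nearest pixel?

2.35:1 in 3900×1950: fills the width, so the image is 3900.00 × 1659.57.
Univisium 2:1 in 3220×3220: fills the width, so the intermediate becomes 3220.00 × 1610.00 — a scale of ×0.8256.
The image scales with it: height 1659.57 × 0.8256 ≈ 1370.21.

1370 px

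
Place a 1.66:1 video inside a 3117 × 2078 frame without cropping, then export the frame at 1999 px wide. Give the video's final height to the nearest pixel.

Fitted into 3117×2078, the video spans the width; its height is 3117 / 1.660 ≈ 1877.71 px.
The frame scales by 1999/3117 = 0.6413; 1877.71 × 0.6413 ≈ 1204.22 px.

1204 px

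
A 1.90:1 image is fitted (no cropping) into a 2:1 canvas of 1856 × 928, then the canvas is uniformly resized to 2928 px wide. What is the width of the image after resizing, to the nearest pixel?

In the 1856×928 frame the image fills the height: width = 928 × 1.900 ≈ 1763.20 px.
The frame scales by 2928/1856 = 1.5776; 1763.20 × 1.5776 ≈ 2781.60 px.

2782 px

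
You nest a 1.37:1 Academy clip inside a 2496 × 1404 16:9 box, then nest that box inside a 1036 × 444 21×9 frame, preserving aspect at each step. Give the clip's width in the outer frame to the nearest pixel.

608 px

First fit — 1.37:1 Academy into 2496×1404 spans the height: 1923.48 × 1404.00.
The 16:9 canvas is height-limited in 1036×444, giving 789.33 × 444.00; scale factor 0.3162.
So the clip's width is 1923.48 × 0.3162 ≈ 608.28.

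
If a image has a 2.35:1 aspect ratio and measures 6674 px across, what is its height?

2840 px

At 2.35:1, 6674 / 2.350 ≈ 2840.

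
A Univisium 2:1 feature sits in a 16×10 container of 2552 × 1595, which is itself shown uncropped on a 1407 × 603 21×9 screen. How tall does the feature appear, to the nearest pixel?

Inside the 2552×1595 canvas the feature is width-limited at 2552.00 × 1276.00.
Second fit — the 16×10 canvas into 1407×603 spans the height: 964.80 × 603.00 (×0.3781 from 2552×1595).
So the feature's height is 1276.00 × 0.3781 ≈ 482.40.

482 px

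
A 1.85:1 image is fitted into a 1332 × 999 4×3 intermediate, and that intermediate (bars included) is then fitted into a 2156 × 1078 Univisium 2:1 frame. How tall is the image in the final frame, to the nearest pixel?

777 px

Inside the 1332×999 canvas the image is width-limited at 1332.00 × 720.00.
4×3 in 2156×1078: fills the height, so the intermediate becomes 1437.33 × 1078.00 — a scale of ×1.0791.
The image scales with it: height 720.00 × 1.0791 ≈ 776.94.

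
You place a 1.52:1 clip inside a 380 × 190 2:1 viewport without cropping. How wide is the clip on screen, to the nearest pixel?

Since 1.520 < 2.000, the clip is height-limited.
The clip is 190 × 1.520 ≈ 288.80 px wide.

289 px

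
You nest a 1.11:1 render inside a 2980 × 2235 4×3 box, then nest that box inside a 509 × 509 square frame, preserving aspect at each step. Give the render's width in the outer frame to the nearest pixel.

1.11:1 in 2980×2235: fills the height, so the render is 2480.85 × 2235.00.
4×3 in 509×509: fills the width, so the intermediate becomes 509.00 × 381.75 — a scale of ×0.1708.
So the render's width is 2480.85 × 0.1708 ≈ 423.74.

424 px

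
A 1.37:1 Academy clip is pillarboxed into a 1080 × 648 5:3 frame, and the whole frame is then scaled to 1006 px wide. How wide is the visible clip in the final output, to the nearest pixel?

827 px

Fitted into 1080×648, the clip spans the height; its width is 648 × 1.370 ≈ 887.76 px.
Resizing to 1006 px wide multiplies everything by 0.9315: 887.76 → 826.93 px.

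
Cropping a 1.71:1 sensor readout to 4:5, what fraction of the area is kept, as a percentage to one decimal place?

46.8%

The height stays; only width is cut (since 4:5 is narrower than 1.71:1).
Area ratio = (0.800)/(1.710) = 46.78% retained.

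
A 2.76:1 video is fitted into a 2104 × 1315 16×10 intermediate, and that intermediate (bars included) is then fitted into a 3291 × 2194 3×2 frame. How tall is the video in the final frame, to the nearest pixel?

1192 px

2.76:1 in 2104×1315: fills the width, so the video is 2104.00 × 762.32.
16×10 in 3291×2194: fills the width, so the intermediate becomes 3291.00 × 2056.88 — a scale of ×1.5642.
The video scales with it: height 762.32 × 1.5642 ≈ 1192.39.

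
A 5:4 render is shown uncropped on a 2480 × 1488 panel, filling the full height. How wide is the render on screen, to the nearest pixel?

1860 px

The render is 1488 × 5/4 ≈ 1860.00 px wide.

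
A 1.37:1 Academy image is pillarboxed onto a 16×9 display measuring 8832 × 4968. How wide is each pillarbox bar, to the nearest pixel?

1.37:1 Academy (1.370) < 16×9 (1.778), so the image fills the height.
Content width = 4968 × 1.370 ≈ 6806.16 px.
8832 − 6806.16 = 2025.84 px of bars (1012.92 each).

1013 px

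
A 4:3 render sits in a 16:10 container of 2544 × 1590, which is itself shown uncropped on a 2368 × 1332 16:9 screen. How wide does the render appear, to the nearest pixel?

1776 px

First fit — 4:3 into 2544×1590 spans the height: 2120.00 × 1590.00.
Second fit — the 16:10 canvas into 2368×1332 spans the height: 2131.20 × 1332.00 (×0.8377 from 2544×1590).
The render scales with it: width 2120.00 × 0.8377 ≈ 1776.00.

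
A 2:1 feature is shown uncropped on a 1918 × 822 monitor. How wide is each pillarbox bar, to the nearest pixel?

2:1 is narrower than 21:9, so it spans the full height.
The feature is 822 × 2/1 ≈ 1644.00 px wide.
1918 − 1644.00 = 274.00 px of bars (137.00 each).

137 px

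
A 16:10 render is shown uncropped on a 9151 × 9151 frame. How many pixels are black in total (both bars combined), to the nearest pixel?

31402800 pixels

16:10 is wider than square, so it spans the full width.
Content height = 9151 × 10/16 ≈ 5719.3750 px.
9151 − 5719.3750 = 3431.6250 px of bars.
That's 3431.6250 × 9151 ≈ 31402800 black pixels.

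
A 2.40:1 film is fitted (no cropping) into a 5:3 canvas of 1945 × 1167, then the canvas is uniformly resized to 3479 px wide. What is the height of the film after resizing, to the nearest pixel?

At 1945×1167 the film is width-limited, so height = 1945 / 2.400 ≈ 810.42 px.
Scaling 1945 → 3479 is ×1.7887, so the height becomes 810.42 × 1.7887 ≈ 1449.58 px.

1450 px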